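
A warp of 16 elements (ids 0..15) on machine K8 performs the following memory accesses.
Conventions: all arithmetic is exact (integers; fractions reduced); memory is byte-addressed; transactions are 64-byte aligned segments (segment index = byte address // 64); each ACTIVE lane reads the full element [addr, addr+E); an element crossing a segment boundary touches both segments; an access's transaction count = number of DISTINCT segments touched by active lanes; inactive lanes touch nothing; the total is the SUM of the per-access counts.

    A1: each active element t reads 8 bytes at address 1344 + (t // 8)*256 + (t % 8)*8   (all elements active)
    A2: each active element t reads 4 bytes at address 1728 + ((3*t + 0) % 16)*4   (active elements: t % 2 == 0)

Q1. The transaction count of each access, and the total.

A1: 2 transactions
A2: 1 transaction

Answer: 2,1; total 3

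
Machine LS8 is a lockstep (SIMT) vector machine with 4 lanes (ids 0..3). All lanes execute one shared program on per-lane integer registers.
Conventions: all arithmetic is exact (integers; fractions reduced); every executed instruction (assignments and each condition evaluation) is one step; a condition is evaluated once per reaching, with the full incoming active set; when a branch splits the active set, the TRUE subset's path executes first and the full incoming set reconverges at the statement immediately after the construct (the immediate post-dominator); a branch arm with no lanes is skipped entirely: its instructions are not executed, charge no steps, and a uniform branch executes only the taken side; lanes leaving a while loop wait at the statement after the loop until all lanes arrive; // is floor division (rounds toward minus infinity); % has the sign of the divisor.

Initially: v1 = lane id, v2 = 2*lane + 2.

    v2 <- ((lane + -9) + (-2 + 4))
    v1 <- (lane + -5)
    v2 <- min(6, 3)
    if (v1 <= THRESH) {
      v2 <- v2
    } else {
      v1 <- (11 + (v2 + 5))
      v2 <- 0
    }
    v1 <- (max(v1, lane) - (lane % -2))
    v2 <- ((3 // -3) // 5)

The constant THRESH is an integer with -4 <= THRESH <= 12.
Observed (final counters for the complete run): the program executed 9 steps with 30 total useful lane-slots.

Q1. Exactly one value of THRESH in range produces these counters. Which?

Answer: THRESH = -4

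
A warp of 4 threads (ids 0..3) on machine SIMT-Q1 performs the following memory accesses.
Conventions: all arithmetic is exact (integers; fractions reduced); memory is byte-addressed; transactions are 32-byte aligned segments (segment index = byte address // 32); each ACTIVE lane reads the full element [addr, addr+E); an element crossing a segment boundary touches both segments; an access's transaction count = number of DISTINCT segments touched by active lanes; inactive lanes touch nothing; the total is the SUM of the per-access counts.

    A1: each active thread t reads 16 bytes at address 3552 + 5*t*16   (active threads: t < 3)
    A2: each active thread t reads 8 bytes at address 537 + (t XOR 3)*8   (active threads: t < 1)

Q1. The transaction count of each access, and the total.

A1: 3 transactions
A2: 1 transaction

Answer: 3,1; total 4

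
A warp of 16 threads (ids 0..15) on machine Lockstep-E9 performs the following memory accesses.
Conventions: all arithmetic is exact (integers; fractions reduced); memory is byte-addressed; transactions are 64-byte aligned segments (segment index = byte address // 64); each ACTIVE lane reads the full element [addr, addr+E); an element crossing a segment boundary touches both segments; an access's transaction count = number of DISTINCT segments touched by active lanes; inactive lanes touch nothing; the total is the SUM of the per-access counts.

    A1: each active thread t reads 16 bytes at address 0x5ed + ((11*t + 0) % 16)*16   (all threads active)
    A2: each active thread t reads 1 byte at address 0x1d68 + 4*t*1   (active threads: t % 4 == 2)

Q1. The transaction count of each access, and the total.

A1: 5 transactions
A2: 2 transactions

Answer: 5,2; total 7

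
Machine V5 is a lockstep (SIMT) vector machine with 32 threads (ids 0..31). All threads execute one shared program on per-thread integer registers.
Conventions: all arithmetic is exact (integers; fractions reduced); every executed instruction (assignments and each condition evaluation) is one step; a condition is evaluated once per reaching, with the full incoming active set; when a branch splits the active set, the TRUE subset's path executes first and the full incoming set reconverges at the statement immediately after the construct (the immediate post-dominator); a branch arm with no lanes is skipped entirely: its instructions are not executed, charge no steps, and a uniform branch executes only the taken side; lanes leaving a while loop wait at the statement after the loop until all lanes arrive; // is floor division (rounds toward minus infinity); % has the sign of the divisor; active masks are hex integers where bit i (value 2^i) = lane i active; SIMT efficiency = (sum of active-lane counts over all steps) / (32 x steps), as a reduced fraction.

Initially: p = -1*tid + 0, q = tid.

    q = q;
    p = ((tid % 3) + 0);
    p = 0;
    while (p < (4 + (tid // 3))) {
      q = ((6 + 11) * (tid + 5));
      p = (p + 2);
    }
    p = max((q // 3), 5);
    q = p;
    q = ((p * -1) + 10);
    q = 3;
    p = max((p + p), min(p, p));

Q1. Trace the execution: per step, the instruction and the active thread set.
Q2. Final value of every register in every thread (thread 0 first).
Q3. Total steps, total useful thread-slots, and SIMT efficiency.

step 0: q <- q                       0xffffffff
step 1: p <- ((tid % 3) + 0)         0xffffffff
step 2: p <- 0                       0xffffffff
step 3: eval (p < (4 + (tid // 3)))  0xffffffff
step 4: q <- ((6 + 11) * (tid + 5))  0xffffffff
step 5: p <- (p + 2)                 0xffffffff
step 6: eval (p < (4 + (tid // 3)))  0xffffffff
step 7: q <- ((6 + 11) * (tid + 5))  0xffffffff
step 8: p <- (p + 2)                 0xffffffff
step 9: eval (p < (4 + (tid // 3)))  0xffffffff
step 10: q <- ((6 + 11) * (tid + 5))  0xfffffff8
step 11: p <- (p + 2)                 0xfffffff8
step 12: eval (p < (4 + (tid // 3)))  0xfffffff8
step 13: q <- ((6 + 11) * (tid + 5))  0xfffffe00
step 14: p <- (p + 2)                 0xfffffe00
step 15: eval (p < (4 + (tid // 3)))  0xfffffe00
step 16: q <- ((6 + 11) * (tid + 5))  0xffff8000
step 17: p <- (p + 2)                 0xffff8000
step 18: eval (p < (4 + (tid // 3)))  0xffff8000
step 19: q <- ((6 + 11) * (tid + 5))  0xffe00000
step 20: p <- (p + 2)                 0xffe00000
step 21: eval (p < (4 + (tid // 3)))  0xffe00000
step 22: q <- ((6 + 11) * (tid + 5))  0xf8000000
step 23: p <- (p + 2)                 0xf8000000
step 24: eval (p < (4 + (tid // 3)))  0xf8000000
step 25: p <- max((q // 3), 5)        0xffffffff
step 26: q <- p                       0xffffffff
step 27: q <- ((p * -1) + 10)         0xffffffff
step 28: q <- 3                       0xffffffff
step 29: p <- max((p + p), min(p, p)) 0xffffffff

Answer: 30 steps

p: 56,68,78,90,102,112,124,136,146,158,170,180,192,204,214,226,238,248,260,272,282,294,306,316,328,340,350,362,374,384,396,408
q: 3,3,3,3,3,3,3,3,3,3,3,3,3,3,3,3,3,3,3,3,3,3,3,3,3,3,3,3,3,3,3,3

steps = 30; useful = 735; efficiency = 735/960 = 49/64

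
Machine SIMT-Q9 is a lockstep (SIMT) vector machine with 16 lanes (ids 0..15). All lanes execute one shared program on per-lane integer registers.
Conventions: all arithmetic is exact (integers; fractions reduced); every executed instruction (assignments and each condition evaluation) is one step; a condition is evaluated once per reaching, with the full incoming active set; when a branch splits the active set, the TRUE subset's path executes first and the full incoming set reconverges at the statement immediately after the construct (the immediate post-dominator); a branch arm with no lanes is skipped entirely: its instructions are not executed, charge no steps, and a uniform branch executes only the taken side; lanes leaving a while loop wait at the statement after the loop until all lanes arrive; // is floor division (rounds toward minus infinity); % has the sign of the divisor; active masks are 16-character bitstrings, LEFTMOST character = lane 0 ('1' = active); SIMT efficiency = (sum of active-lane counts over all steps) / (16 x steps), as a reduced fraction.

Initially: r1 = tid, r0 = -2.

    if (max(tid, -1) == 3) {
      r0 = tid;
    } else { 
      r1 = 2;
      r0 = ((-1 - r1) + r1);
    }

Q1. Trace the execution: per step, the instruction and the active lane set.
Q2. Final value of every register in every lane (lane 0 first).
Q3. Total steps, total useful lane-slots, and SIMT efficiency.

step 0: eval (max(tid, -1) == 3)     1111111111111111
step 1: r0 <- tid                    0001000000000000
step 2: r1 <- 2                      1110111111111111
step 3: r0 <- ((-1 - r1) + r1)       1110111111111111

Answer: 4 steps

r1: 2,2,2,3,2,2,2,2,2,2,2,2,2,2,2,2
r0: -1,-1,-1,3,-1,-1,-1,-1,-1,-1,-1,-1,-1,-1,-1,-1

steps = 4; useful = 47; efficiency = 47/64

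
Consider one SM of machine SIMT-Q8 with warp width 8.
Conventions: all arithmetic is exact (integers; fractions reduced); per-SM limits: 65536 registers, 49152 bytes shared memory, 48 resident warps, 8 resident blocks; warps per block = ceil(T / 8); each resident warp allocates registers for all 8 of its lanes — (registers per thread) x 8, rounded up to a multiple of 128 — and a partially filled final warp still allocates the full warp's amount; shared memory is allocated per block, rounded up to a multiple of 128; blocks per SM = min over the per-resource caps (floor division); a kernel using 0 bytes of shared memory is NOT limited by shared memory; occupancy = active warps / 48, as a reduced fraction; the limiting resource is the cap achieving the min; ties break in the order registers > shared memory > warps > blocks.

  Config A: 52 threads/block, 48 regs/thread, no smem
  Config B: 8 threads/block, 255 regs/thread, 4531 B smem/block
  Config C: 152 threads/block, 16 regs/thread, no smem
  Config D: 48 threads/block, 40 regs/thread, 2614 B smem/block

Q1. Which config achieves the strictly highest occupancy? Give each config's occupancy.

occupancies: A 7/8, B 1/6, C 19/24, D 1

Answer: D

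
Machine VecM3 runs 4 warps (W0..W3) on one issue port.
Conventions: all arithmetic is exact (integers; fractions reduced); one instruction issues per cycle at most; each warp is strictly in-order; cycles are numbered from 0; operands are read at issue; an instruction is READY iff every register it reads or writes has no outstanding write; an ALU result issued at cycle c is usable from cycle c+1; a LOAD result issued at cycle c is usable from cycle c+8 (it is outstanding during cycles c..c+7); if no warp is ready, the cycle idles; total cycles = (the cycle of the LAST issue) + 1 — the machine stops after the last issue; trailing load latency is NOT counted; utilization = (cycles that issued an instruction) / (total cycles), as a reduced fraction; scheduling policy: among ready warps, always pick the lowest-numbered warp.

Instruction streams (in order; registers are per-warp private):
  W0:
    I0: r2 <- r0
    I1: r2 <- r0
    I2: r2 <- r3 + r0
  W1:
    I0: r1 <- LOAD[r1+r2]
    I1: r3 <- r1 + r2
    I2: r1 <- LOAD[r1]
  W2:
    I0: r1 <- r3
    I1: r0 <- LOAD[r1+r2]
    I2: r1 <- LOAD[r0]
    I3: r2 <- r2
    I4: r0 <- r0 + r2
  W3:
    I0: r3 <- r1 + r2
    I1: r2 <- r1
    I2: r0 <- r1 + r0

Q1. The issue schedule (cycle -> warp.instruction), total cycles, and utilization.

cycle 0: W0.I0
cycle 1: W0.I1
cycle 2: W0.I2
cycle 3: W1.I0
cycle 4: W2.I0
cycle 5: W2.I1
cycle 6: W3.I0
cycle 7: W3.I1
cycle 8: W3.I2
cycle 9: idle
cycle 10: idle
cycle 11: W1.I1
cycle 12: W1.I2
cycle 13: W2.I2
cycle 14: W2.I3
cycle 15: W2.I4

Answer: 16 cycles, utilization 7/8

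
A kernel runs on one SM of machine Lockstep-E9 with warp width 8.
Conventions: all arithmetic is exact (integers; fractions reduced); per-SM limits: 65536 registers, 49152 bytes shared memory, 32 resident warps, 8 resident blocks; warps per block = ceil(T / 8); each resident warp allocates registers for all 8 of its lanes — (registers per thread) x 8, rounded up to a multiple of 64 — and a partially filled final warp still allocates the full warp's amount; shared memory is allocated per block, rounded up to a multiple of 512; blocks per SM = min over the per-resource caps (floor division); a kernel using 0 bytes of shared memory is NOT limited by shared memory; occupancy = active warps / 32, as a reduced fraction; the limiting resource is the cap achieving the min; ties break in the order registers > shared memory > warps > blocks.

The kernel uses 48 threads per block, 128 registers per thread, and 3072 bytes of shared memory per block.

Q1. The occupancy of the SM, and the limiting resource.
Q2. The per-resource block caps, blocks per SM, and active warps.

Answer: occupancy 15/16, limited by warps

registers: 10 blocks
shared memory: 16 blocks
warps: 5 blocks
blocks: 8 blocks

Answer: 5 blocks, 30 active warps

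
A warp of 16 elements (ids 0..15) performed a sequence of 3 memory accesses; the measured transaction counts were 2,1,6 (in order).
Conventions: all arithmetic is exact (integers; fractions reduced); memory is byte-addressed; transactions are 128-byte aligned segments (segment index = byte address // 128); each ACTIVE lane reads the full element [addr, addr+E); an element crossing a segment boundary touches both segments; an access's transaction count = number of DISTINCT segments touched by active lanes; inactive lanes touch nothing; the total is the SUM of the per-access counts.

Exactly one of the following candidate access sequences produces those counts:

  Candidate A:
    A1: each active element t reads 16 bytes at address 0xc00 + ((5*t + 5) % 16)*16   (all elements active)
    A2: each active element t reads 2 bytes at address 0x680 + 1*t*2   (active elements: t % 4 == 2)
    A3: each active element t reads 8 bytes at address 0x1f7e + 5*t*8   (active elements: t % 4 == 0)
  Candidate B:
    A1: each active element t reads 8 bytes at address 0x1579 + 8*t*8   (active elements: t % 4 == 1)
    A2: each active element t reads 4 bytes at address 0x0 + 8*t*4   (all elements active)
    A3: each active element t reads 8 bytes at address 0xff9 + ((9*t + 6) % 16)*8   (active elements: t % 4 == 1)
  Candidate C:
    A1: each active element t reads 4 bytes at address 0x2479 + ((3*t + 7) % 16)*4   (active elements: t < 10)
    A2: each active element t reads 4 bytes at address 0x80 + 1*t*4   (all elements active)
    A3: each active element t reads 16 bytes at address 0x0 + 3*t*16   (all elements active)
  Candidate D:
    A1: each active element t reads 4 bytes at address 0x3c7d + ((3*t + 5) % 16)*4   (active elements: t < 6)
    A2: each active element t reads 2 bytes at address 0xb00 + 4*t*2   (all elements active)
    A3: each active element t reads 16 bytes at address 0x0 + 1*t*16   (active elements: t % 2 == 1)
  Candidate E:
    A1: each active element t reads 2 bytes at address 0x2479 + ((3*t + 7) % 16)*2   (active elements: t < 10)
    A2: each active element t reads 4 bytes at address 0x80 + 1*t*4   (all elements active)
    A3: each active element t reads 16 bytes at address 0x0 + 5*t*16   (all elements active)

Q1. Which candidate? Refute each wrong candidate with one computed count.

A: A3 gives 5 transactions, not 6
B: A1 gives 4 transactions, not 2
D: A1 gives 1 transaction, not 2
E: A3 gives 10 transactions, not 6
C: all counts match (2,1,6)

Answer: C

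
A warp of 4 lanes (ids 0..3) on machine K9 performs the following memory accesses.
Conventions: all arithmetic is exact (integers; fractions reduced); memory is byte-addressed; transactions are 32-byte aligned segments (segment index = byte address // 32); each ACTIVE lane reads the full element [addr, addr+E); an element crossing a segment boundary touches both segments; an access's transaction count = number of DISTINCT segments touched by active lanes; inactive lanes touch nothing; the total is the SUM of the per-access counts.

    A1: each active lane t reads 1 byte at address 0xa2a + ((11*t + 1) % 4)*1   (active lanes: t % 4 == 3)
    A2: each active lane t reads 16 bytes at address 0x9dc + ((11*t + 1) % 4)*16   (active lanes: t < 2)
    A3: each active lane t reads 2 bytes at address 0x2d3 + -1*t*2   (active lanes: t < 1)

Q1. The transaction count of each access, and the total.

A1: 1 transaction
A2: 2 transactions
A3: 1 transaction

Answer: 1,2,1; total 4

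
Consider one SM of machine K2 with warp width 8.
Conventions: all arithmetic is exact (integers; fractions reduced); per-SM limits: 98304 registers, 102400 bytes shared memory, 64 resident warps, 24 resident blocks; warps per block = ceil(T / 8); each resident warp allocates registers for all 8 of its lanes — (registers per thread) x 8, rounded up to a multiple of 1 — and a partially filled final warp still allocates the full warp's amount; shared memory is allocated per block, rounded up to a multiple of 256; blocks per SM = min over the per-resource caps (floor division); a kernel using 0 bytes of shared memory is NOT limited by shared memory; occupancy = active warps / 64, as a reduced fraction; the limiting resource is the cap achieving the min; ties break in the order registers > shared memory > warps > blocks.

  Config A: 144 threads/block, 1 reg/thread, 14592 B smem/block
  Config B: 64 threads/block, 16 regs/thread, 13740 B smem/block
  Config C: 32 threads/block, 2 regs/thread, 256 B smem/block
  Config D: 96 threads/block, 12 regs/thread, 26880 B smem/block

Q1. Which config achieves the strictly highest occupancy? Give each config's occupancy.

occupancies: A 27/32, B 7/8, C 1, D 9/16

Answer: C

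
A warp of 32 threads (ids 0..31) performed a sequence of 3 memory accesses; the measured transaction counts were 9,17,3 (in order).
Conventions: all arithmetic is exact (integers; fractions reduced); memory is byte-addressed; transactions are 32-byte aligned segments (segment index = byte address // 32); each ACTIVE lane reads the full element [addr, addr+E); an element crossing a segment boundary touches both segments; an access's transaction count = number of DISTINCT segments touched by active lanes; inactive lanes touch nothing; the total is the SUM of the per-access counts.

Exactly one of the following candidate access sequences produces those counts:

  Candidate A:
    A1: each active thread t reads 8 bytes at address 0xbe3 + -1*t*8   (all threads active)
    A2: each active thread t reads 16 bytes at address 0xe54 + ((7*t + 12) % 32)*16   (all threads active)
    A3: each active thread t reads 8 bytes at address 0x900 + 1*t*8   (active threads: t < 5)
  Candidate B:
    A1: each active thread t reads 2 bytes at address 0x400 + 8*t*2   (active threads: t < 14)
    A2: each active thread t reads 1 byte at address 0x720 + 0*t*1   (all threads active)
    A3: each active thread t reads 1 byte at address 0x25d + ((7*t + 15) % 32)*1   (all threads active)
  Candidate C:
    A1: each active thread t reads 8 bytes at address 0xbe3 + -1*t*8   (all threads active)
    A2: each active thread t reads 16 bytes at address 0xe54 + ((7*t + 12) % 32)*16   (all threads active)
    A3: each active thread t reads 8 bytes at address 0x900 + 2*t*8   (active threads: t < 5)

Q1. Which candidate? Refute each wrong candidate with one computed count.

A: A3 gives 2 transactions, not 3
B: A1 gives 7 transactions, not 9
C: all counts match (9,17,3)

Answer: C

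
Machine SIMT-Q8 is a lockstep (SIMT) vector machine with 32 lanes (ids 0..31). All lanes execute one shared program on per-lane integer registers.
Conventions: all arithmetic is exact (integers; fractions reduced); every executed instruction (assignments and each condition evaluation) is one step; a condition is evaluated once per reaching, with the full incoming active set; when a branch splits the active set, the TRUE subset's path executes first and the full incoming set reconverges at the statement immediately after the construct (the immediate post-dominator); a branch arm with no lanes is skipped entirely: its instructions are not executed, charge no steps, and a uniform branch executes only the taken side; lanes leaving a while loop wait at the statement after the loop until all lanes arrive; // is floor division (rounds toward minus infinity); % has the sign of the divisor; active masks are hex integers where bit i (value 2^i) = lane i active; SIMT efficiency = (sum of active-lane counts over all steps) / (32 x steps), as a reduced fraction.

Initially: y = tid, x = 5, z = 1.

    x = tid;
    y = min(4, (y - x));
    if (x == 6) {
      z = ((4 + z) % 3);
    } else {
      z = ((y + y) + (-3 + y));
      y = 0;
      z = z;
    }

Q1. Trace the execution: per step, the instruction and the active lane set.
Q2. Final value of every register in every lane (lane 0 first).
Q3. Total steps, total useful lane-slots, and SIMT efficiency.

step 0: x <- tid                     0xffffffff
step 1: y <- min(4, (y - x))         0xffffffff
step 2: eval (x == 6)                0xffffffff
step 3: z <- ((4 + z) % 3)           0x00000040
step 4: z <- ((y + y) + (-3 + y))    0xffffffbf
step 5: y <- 0                       0xffffffbf
step 6: z <- z                       0xffffffbf

Answer: 7 steps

y: 0,0,0,0,0,0,0,0,0,0,0,0,0,0,0,0,0,0,0,0,0,0,0,0,0,0,0,0,0,0,0,0
x: 0,1,2,3,4,5,6,7,8,9,10,11,12,13,14,15,16,17,18,19,20,21,22,23,24,25,26,27,28,29,30,31
z: -3,-3,-3,-3,-3,-3,2,-3,-3,-3,-3,-3,-3,-3,-3,-3,-3,-3,-3,-3,-3,-3,-3,-3,-3,-3,-3,-3,-3,-3,-3,-3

steps = 7; useful = 190; efficiency = 190/224 = 95/112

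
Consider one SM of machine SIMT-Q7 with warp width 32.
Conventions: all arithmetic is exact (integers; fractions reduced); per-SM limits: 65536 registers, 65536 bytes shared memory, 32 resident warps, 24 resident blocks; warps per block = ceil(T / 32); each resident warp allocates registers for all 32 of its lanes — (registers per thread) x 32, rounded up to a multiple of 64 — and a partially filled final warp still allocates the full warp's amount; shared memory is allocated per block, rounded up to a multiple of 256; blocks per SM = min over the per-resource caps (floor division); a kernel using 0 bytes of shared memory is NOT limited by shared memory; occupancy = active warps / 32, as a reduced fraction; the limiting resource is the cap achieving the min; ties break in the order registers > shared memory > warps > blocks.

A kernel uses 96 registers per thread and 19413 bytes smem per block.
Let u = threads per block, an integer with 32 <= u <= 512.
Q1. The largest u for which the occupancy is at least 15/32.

Answer: u = 512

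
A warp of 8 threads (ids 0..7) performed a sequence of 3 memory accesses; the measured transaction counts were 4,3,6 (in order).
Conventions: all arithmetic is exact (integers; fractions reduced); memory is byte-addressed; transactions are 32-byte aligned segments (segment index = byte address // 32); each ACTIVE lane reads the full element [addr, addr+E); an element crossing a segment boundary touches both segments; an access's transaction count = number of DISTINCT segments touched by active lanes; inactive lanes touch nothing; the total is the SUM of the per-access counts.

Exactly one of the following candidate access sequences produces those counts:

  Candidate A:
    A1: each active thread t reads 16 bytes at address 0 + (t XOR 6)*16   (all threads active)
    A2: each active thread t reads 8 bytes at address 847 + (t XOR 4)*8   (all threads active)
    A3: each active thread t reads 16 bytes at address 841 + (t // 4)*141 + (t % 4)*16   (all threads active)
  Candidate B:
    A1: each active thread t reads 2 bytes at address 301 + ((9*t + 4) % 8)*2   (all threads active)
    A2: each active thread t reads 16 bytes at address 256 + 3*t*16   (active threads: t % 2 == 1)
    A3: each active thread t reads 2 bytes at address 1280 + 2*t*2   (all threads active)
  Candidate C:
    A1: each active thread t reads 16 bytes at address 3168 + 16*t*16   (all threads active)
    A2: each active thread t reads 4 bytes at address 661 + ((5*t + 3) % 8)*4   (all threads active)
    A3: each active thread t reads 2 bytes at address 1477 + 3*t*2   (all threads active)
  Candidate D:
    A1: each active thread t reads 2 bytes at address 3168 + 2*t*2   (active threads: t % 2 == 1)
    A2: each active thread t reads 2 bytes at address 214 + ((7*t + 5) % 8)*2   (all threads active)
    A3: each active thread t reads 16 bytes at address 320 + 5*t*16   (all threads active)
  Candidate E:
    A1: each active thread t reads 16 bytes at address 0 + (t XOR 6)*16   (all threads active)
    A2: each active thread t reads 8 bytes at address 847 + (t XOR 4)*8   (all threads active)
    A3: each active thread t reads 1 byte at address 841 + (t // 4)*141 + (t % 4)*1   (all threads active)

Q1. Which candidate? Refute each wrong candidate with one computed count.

B: A1 gives 1 transaction, not 4
C: A1 gives 8 transactions, not 4
D: A1 gives 1 transaction, not 4
E: A3 gives 2 transactions, not 6
A: all counts match (4,3,6)

Answer: A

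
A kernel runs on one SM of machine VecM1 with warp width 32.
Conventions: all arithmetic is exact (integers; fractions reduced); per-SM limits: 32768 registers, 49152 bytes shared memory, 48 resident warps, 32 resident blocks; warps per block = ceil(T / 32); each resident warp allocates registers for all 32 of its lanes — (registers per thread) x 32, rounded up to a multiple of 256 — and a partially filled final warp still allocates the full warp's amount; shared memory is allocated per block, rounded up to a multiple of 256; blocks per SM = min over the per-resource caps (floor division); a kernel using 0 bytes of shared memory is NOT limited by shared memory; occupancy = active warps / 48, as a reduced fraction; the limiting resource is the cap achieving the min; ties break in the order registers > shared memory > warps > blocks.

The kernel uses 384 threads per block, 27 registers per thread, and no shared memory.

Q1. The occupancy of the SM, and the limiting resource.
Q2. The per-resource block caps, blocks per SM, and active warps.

Answer: occupancy 1/2, limited by registers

registers: 2 blocks
shared memory: no limit (kernel uses none)
warps: 4 blocks
blocks: 32 blocks

Answer: 2 blocks, 24 active warps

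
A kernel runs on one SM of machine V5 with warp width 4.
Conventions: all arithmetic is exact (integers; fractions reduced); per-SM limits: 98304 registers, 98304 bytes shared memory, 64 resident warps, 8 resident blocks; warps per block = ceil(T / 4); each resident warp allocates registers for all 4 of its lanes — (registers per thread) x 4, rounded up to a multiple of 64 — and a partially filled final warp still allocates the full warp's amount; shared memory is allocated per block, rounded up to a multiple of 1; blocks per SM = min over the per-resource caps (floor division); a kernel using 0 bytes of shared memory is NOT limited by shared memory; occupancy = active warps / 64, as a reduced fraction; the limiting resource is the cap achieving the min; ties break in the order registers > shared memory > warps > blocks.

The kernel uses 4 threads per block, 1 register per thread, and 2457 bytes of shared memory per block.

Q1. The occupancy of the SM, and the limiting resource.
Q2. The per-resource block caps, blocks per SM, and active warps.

Answer: occupancy 1/8, limited by blocks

registers: 1536 blocks
shared memory: 40 blocks
warps: 64 blocks
blocks: 8 blocks

Answer: 8 blocks, 8 active warps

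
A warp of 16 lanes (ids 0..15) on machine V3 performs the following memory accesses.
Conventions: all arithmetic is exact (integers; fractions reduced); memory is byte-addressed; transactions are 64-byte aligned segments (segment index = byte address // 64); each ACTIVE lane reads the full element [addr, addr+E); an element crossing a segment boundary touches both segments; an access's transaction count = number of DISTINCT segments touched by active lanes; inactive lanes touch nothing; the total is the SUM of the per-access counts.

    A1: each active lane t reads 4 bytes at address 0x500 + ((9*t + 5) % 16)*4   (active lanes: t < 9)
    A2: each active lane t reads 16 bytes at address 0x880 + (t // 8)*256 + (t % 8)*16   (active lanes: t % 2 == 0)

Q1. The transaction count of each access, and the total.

A1: 1 transaction
A2: 4 transactions

Answer: 1,4; total 5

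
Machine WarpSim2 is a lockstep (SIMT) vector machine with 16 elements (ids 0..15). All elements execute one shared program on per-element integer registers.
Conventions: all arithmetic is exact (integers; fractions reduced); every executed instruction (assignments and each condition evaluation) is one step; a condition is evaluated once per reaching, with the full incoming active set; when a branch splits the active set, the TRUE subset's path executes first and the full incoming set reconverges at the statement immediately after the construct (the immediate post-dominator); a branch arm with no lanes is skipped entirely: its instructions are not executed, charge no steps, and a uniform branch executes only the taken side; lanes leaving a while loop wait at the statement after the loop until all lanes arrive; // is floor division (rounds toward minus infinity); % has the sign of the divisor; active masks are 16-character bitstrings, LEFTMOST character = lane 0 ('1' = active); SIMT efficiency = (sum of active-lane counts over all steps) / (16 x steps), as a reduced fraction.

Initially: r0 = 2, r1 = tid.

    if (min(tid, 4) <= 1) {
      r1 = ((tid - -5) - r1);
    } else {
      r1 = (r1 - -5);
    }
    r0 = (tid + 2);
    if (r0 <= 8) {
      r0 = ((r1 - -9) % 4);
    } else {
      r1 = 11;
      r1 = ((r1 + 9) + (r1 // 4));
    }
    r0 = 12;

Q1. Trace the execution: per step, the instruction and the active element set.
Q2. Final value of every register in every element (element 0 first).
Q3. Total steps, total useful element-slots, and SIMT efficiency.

step 0: eval (min(tid, 4) <= 1)      1111111111111111
step 1: r1 <- ((tid - -5) - r1)      1100000000000000
step 2: r1 <- (r1 - -5)              0011111111111111
step 3: r0 <- (tid + 2)              1111111111111111
step 4: eval (r0 <= 8)               1111111111111111
step 5: r0 <- ((r1 - -9) % 4)        1111111000000000
step 6: r1 <- 11                     0000000111111111
step 7: r1 <- ((r1 + 9) + (r1 // 4)) 0000000111111111
step 8: r0 <- 12                     1111111111111111

Answer: 9 steps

r0: 12,12,12,12,12,12,12,12,12,12,12,12,12,12,12,12
r1: 5,5,7,8,9,10,11,22,22,22,22,22,22,22,22,22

steps = 9; useful = 105; efficiency = 105/144 = 35/48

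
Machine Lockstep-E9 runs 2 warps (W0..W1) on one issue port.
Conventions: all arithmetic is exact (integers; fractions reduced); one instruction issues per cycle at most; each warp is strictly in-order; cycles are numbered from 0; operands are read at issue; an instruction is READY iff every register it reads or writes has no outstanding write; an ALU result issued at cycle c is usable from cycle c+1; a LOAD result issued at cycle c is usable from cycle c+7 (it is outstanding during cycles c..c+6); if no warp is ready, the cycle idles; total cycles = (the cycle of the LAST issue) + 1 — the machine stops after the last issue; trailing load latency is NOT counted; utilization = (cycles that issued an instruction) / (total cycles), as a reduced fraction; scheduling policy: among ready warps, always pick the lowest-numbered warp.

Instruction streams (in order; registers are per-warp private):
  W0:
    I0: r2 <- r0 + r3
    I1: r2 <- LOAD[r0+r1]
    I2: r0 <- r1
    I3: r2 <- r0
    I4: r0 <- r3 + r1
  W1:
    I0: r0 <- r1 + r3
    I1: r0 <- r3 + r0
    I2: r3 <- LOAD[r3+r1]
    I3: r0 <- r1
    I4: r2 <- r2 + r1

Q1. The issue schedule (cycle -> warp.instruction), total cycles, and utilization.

cycle 0: W0.I0
cycle 1: W0.I1
cycle 2: W0.I2
cycle 3: W1.I0
cycle 4: W1.I1
cycle 5: W1.I2
cycle 6: W1.I3
cycle 7: W1.I4
cycle 8: W0.I3
cycle 9: W0.I4

Answer: 10 cycles, utilization 1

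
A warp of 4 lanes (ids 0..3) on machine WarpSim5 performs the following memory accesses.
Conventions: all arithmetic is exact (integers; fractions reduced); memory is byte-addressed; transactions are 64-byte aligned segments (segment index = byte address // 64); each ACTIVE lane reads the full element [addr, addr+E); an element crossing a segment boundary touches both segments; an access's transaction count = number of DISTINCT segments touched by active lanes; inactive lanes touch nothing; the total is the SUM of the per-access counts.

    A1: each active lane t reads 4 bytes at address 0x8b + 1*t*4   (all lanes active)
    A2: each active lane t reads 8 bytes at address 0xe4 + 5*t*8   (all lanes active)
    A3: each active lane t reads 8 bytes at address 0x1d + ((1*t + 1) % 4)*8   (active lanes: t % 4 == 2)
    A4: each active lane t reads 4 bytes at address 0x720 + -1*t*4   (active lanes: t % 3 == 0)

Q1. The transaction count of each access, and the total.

A1: 1 transaction
A2: 3 transactions
A3: 1 transaction
A4: 1 transaction

Answer: 1,3,1,1; total 6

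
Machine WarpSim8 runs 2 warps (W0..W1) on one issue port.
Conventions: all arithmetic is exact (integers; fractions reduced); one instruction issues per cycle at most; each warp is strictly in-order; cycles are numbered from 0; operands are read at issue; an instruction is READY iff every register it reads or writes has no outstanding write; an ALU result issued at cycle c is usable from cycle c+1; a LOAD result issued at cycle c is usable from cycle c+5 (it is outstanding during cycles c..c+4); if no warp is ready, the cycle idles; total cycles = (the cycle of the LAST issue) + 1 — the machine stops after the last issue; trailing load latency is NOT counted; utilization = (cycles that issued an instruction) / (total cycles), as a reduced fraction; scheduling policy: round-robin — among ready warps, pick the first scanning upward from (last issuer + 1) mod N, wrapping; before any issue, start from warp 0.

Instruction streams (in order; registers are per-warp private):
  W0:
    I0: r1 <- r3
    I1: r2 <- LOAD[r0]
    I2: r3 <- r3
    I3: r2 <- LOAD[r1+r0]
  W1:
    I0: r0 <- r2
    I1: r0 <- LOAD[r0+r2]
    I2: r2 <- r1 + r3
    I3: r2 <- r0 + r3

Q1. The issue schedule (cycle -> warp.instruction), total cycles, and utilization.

cycle 0: W0.I0
cycle 1: W1.I0
cycle 2: W0.I1
cycle 3: W1.I1
cycle 4: W0.I2
cycle 5: W1.I2
cycle 6: idle
cycle 7: W0.I3
cycle 8: W1.I3

Answer: 9 cycles, utilization 8/9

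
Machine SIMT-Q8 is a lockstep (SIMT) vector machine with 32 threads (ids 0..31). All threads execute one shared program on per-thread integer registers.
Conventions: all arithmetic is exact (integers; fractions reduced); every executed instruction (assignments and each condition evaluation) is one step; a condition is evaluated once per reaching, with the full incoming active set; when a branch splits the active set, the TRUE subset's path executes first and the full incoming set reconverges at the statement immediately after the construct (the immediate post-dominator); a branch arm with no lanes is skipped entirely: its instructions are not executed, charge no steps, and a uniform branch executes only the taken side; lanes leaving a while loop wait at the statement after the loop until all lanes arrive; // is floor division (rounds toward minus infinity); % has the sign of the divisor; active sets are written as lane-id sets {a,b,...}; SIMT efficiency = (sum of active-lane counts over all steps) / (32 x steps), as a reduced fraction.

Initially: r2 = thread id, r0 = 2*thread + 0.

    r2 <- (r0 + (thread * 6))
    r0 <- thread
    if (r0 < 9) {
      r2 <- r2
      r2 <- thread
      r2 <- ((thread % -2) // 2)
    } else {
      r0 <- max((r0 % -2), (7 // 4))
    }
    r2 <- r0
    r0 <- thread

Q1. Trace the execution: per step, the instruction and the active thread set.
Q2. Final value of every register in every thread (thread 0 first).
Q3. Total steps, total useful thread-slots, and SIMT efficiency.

step 0: r2 <- (r0 + (thread * 6))    {0,1,2,3,4,5,6,7,8,9,10,11,12,13,14,15,16,17,18,19,20,21,22,23,24,25,26,27,28,29,30,31}
step 1: r0 <- thread                 {0,1,2,3,4,5,6,7,8,9,10,11,12,13,14,15,16,17,18,19,20,21,22,23,24,25,26,27,28,29,30,31}
step 2: eval (r0 < 9)                {0,1,2,3,4,5,6,7,8,9,10,11,12,13,14,15,16,17,18,19,20,21,22,23,24,25,26,27,28,29,30,31}
step 3: r2 <- r2                     {0,1,2,3,4,5,6,7,8}
step 4: r2 <- thread                 {0,1,2,3,4,5,6,7,8}
step 5: r2 <- ((thread % -2) // 2)   {0,1,2,3,4,5,6,7,8}
step 6: r0 <- max((r0 % -2), (7 // 4)) {9,10,11,12,13,14,15,16,17,18,19,20,21,22,23,24,25,26,27,28,29,30,31}
step 7: r2 <- r0                     {0,1,2,3,4,5,6,7,8,9,10,11,12,13,14,15,16,17,18,19,20,21,22,23,24,25,26,27,28,29,30,31}
step 8: r0 <- thread                 {0,1,2,3,4,5,6,7,8,9,10,11,12,13,14,15,16,17,18,19,20,21,22,23,24,25,26,27,28,29,30,31}

Answer: 9 steps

r2: 0,1,2,3,4,5,6,7,8,1,1,1,1,1,1,1,1,1,1,1,1,1,1,1,1,1,1,1,1,1,1,1
r0: 0,1,2,3,4,5,6,7,8,9,10,11,12,13,14,15,16,17,18,19,20,21,22,23,24,25,26,27,28,29,30,31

steps = 9; useful = 210; efficiency = 210/288 = 35/48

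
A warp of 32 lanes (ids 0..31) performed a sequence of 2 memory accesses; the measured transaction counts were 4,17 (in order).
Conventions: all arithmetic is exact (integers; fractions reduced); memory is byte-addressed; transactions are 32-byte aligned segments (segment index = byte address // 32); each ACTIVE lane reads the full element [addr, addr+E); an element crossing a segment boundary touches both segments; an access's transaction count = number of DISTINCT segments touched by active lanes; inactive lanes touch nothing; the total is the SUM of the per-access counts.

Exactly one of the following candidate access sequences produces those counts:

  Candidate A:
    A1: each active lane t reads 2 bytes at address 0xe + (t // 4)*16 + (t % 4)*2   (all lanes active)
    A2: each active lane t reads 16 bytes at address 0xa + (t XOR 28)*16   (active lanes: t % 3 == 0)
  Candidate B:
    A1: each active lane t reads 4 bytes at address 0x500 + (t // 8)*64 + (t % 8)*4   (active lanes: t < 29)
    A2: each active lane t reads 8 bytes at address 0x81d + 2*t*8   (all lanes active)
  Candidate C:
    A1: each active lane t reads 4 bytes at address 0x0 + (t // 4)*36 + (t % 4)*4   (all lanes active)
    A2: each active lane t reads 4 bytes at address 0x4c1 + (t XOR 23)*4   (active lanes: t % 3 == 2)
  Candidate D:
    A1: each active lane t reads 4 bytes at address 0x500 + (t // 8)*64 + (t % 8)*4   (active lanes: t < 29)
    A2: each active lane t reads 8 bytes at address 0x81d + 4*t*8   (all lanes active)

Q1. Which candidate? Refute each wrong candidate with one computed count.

A: A1 gives 5 transactions, not 4
C: A1 gives 9 transactions, not 4
D: A2 gives 33 transactions, not 17
B: all counts match (4,17)

Answer: B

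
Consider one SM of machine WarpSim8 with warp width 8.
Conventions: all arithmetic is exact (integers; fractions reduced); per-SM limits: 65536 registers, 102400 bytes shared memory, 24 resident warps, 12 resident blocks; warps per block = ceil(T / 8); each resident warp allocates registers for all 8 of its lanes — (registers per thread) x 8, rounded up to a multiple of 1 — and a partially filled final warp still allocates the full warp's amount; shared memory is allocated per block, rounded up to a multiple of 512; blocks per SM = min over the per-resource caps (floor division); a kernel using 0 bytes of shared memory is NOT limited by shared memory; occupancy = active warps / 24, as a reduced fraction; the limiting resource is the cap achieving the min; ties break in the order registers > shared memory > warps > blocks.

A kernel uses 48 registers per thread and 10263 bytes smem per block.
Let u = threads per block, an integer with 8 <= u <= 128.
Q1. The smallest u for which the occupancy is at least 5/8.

Answer: u = 9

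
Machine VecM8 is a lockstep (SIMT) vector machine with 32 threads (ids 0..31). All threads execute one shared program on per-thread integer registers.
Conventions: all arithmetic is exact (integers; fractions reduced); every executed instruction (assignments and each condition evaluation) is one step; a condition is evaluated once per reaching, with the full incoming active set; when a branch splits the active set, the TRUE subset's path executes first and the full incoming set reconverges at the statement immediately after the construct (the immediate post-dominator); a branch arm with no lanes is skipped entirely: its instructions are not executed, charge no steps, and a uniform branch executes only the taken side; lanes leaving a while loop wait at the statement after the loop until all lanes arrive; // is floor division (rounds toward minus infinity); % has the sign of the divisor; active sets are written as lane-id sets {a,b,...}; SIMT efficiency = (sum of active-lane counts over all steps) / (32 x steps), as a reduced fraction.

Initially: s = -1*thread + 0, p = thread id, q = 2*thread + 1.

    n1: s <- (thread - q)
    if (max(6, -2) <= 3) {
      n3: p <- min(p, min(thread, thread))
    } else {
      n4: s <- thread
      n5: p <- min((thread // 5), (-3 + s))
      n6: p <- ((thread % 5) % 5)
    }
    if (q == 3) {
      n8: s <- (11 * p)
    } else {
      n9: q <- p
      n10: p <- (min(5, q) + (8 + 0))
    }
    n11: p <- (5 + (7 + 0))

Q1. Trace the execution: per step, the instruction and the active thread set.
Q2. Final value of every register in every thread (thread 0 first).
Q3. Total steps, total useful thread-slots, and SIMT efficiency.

step 0: s <- (thread - q)            {0,1,2,3,4,5,6,7,8,9,10,11,12,13,14,15,16,17,18,19,20,21,22,23,24,25,26,27,28,29,30,31}
step 1: eval (max(6, -2) <= 3)       {0,1,2,3,4,5,6,7,8,9,10,11,12,13,14,15,16,17,18,19,20,21,22,23,24,25,26,27,28,29,30,31}
step 2: s <- thread                  {0,1,2,3,4,5,6,7,8,9,10,11,12,13,14,15,16,17,18,19,20,21,22,23,24,25,26,27,28,29,30,31}
step 3: p <- min((thread // 5), (-3 + s)) {0,1,2,3,4,5,6,7,8,9,10,11,12,13,14,15,16,17,18,19,20,21,22,23,24,25,26,27,28,29,30,31}
step 4: p <- ((thread % 5) % 5)      {0,1,2,3,4,5,6,7,8,9,10,11,12,13,14,15,16,17,18,19,20,21,22,23,24,25,26,27,28,29,30,31}
step 5: eval (q == 3)                {0,1,2,3,4,5,6,7,8,9,10,11,12,13,14,15,16,17,18,19,20,21,22,23,24,25,26,27,28,29,30,31}
step 6: s <- (11 * p)                {1}
step 7: q <- p                       {0,2,3,4,5,6,7,8,9,10,11,12,13,14,15,16,17,18,19,20,21,22,23,24,25,26,27,28,29,30,31}
step 8: p <- (min(5, q) + (8 + 0))   {0,2,3,4,5,6,7,8,9,10,11,12,13,14,15,16,17,18,19,20,21,22,23,24,25,26,27,28,29,30,31}
step 9: p <- (5 + (7 + 0))           {0,1,2,3,4,5,6,7,8,9,10,11,12,13,14,15,16,17,18,19,20,21,22,23,24,25,26,27,28,29,30,31}

Answer: 10 steps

s: 0,11,2,3,4,5,6,7,8,9,10,11,12,13,14,15,16,17,18,19,20,21,22,23,24,25,26,27,28,29,30,31
p: 12,12,12,12,12,12,12,12,12,12,12,12,12,12,12,12,12,12,12,12,12,12,12,12,12,12,12,12,12,12,12,12
q: 0,3,2,3,4,0,1,2,3,4,0,1,2,3,4,0,1,2,3,4,0,1,2,3,4,0,1,2,3,4,0,1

steps = 10; useful = 287; efficiency = 287/320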